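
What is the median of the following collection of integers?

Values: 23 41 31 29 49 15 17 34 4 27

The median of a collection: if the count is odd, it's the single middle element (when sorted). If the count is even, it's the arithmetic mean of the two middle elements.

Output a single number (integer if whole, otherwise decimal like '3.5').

Step 1: insert 23 -> lo=[23] (size 1, max 23) hi=[] (size 0) -> median=23
Step 2: insert 41 -> lo=[23] (size 1, max 23) hi=[41] (size 1, min 41) -> median=32
Step 3: insert 31 -> lo=[23, 31] (size 2, max 31) hi=[41] (size 1, min 41) -> median=31
Step 4: insert 29 -> lo=[23, 29] (size 2, max 29) hi=[31, 41] (size 2, min 31) -> median=30
Step 5: insert 49 -> lo=[23, 29, 31] (size 3, max 31) hi=[41, 49] (size 2, min 41) -> median=31
Step 6: insert 15 -> lo=[15, 23, 29] (size 3, max 29) hi=[31, 41, 49] (size 3, min 31) -> median=30
Step 7: insert 17 -> lo=[15, 17, 23, 29] (size 4, max 29) hi=[31, 41, 49] (size 3, min 31) -> median=29
Step 8: insert 34 -> lo=[15, 17, 23, 29] (size 4, max 29) hi=[31, 34, 41, 49] (size 4, min 31) -> median=30
Step 9: insert 4 -> lo=[4, 15, 17, 23, 29] (size 5, max 29) hi=[31, 34, 41, 49] (size 4, min 31) -> median=29
Step 10: insert 27 -> lo=[4, 15, 17, 23, 27] (size 5, max 27) hi=[29, 31, 34, 41, 49] (size 5, min 29) -> median=28

Answer: 28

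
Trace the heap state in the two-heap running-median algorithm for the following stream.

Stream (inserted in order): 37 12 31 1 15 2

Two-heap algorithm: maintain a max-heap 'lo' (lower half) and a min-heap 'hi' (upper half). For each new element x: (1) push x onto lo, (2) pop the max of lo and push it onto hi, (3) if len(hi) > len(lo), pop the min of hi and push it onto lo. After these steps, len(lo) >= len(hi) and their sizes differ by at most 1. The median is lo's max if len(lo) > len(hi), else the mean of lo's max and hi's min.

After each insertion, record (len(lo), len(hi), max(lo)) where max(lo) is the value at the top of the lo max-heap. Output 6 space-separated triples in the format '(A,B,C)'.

Step 1: insert 37 -> lo=[37] hi=[] -> (len(lo)=1, len(hi)=0, max(lo)=37)
Step 2: insert 12 -> lo=[12] hi=[37] -> (len(lo)=1, len(hi)=1, max(lo)=12)
Step 3: insert 31 -> lo=[12, 31] hi=[37] -> (len(lo)=2, len(hi)=1, max(lo)=31)
Step 4: insert 1 -> lo=[1, 12] hi=[31, 37] -> (len(lo)=2, len(hi)=2, max(lo)=12)
Step 5: insert 15 -> lo=[1, 12, 15] hi=[31, 37] -> (len(lo)=3, len(hi)=2, max(lo)=15)
Step 6: insert 2 -> lo=[1, 2, 12] hi=[15, 31, 37] -> (len(lo)=3, len(hi)=3, max(lo)=12)

Answer: (1,0,37) (1,1,12) (2,1,31) (2,2,12) (3,2,15) (3,3,12)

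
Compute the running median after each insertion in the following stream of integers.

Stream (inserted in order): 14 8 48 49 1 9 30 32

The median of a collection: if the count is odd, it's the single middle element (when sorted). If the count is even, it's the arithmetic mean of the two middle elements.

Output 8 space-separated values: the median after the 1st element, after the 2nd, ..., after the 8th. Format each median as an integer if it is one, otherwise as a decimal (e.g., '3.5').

Step 1: insert 14 -> lo=[14] (size 1, max 14) hi=[] (size 0) -> median=14
Step 2: insert 8 -> lo=[8] (size 1, max 8) hi=[14] (size 1, min 14) -> median=11
Step 3: insert 48 -> lo=[8, 14] (size 2, max 14) hi=[48] (size 1, min 48) -> median=14
Step 4: insert 49 -> lo=[8, 14] (size 2, max 14) hi=[48, 49] (size 2, min 48) -> median=31
Step 5: insert 1 -> lo=[1, 8, 14] (size 3, max 14) hi=[48, 49] (size 2, min 48) -> median=14
Step 6: insert 9 -> lo=[1, 8, 9] (size 3, max 9) hi=[14, 48, 49] (size 3, min 14) -> median=11.5
Step 7: insert 30 -> lo=[1, 8, 9, 14] (size 4, max 14) hi=[30, 48, 49] (size 3, min 30) -> median=14
Step 8: insert 32 -> lo=[1, 8, 9, 14] (size 4, max 14) hi=[30, 32, 48, 49] (size 4, min 30) -> median=22

Answer: 14 11 14 31 14 11.5 14 22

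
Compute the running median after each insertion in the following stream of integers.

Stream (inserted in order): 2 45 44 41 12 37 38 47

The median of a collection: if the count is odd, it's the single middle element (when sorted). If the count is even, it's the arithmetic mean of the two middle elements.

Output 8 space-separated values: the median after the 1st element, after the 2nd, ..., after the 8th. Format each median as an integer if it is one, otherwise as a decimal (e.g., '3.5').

Step 1: insert 2 -> lo=[2] (size 1, max 2) hi=[] (size 0) -> median=2
Step 2: insert 45 -> lo=[2] (size 1, max 2) hi=[45] (size 1, min 45) -> median=23.5
Step 3: insert 44 -> lo=[2, 44] (size 2, max 44) hi=[45] (size 1, min 45) -> median=44
Step 4: insert 41 -> lo=[2, 41] (size 2, max 41) hi=[44, 45] (size 2, min 44) -> median=42.5
Step 5: insert 12 -> lo=[2, 12, 41] (size 3, max 41) hi=[44, 45] (size 2, min 44) -> median=41
Step 6: insert 37 -> lo=[2, 12, 37] (size 3, max 37) hi=[41, 44, 45] (size 3, min 41) -> median=39
Step 7: insert 38 -> lo=[2, 12, 37, 38] (size 4, max 38) hi=[41, 44, 45] (size 3, min 41) -> median=38
Step 8: insert 47 -> lo=[2, 12, 37, 38] (size 4, max 38) hi=[41, 44, 45, 47] (size 4, min 41) -> median=39.5

Answer: 2 23.5 44 42.5 41 39 38 39.5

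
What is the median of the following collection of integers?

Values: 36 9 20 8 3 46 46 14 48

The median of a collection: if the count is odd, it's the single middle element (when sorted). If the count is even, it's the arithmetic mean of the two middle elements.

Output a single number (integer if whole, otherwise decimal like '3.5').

Answer: 20

Derivation:
Step 1: insert 36 -> lo=[36] (size 1, max 36) hi=[] (size 0) -> median=36
Step 2: insert 9 -> lo=[9] (size 1, max 9) hi=[36] (size 1, min 36) -> median=22.5
Step 3: insert 20 -> lo=[9, 20] (size 2, max 20) hi=[36] (size 1, min 36) -> median=20
Step 4: insert 8 -> lo=[8, 9] (size 2, max 9) hi=[20, 36] (size 2, min 20) -> median=14.5
Step 5: insert 3 -> lo=[3, 8, 9] (size 3, max 9) hi=[20, 36] (size 2, min 20) -> median=9
Step 6: insert 46 -> lo=[3, 8, 9] (size 3, max 9) hi=[20, 36, 46] (size 3, min 20) -> median=14.5
Step 7: insert 46 -> lo=[3, 8, 9, 20] (size 4, max 20) hi=[36, 46, 46] (size 3, min 36) -> median=20
Step 8: insert 14 -> lo=[3, 8, 9, 14] (size 4, max 14) hi=[20, 36, 46, 46] (size 4, min 20) -> median=17
Step 9: insert 48 -> lo=[3, 8, 9, 14, 20] (size 5, max 20) hi=[36, 46, 46, 48] (size 4, min 36) -> median=20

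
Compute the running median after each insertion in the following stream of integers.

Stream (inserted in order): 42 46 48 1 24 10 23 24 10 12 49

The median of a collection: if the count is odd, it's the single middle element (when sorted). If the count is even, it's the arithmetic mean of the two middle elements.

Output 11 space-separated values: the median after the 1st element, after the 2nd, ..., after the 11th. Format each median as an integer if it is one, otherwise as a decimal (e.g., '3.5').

Step 1: insert 42 -> lo=[42] (size 1, max 42) hi=[] (size 0) -> median=42
Step 2: insert 46 -> lo=[42] (size 1, max 42) hi=[46] (size 1, min 46) -> median=44
Step 3: insert 48 -> lo=[42, 46] (size 2, max 46) hi=[48] (size 1, min 48) -> median=46
Step 4: insert 1 -> lo=[1, 42] (size 2, max 42) hi=[46, 48] (size 2, min 46) -> median=44
Step 5: insert 24 -> lo=[1, 24, 42] (size 3, max 42) hi=[46, 48] (size 2, min 46) -> median=42
Step 6: insert 10 -> lo=[1, 10, 24] (size 3, max 24) hi=[42, 46, 48] (size 3, min 42) -> median=33
Step 7: insert 23 -> lo=[1, 10, 23, 24] (size 4, max 24) hi=[42, 46, 48] (size 3, min 42) -> median=24
Step 8: insert 24 -> lo=[1, 10, 23, 24] (size 4, max 24) hi=[24, 42, 46, 48] (size 4, min 24) -> median=24
Step 9: insert 10 -> lo=[1, 10, 10, 23, 24] (size 5, max 24) hi=[24, 42, 46, 48] (size 4, min 24) -> median=24
Step 10: insert 12 -> lo=[1, 10, 10, 12, 23] (size 5, max 23) hi=[24, 24, 42, 46, 48] (size 5, min 24) -> median=23.5
Step 11: insert 49 -> lo=[1, 10, 10, 12, 23, 24] (size 6, max 24) hi=[24, 42, 46, 48, 49] (size 5, min 24) -> median=24

Answer: 42 44 46 44 42 33 24 24 24 23.5 24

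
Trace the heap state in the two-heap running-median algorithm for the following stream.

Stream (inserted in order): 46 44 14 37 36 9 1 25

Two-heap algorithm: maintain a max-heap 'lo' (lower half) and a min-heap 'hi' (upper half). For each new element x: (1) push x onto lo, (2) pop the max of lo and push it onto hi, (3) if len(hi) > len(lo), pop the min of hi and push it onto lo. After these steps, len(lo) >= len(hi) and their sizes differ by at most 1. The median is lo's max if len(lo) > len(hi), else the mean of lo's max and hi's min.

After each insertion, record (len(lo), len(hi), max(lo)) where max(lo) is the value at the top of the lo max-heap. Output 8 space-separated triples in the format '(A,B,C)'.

Step 1: insert 46 -> lo=[46] hi=[] -> (len(lo)=1, len(hi)=0, max(lo)=46)
Step 2: insert 44 -> lo=[44] hi=[46] -> (len(lo)=1, len(hi)=1, max(lo)=44)
Step 3: insert 14 -> lo=[14, 44] hi=[46] -> (len(lo)=2, len(hi)=1, max(lo)=44)
Step 4: insert 37 -> lo=[14, 37] hi=[44, 46] -> (len(lo)=2, len(hi)=2, max(lo)=37)
Step 5: insert 36 -> lo=[14, 36, 37] hi=[44, 46] -> (len(lo)=3, len(hi)=2, max(lo)=37)
Step 6: insert 9 -> lo=[9, 14, 36] hi=[37, 44, 46] -> (len(lo)=3, len(hi)=3, max(lo)=36)
Step 7: insert 1 -> lo=[1, 9, 14, 36] hi=[37, 44, 46] -> (len(lo)=4, len(hi)=3, max(lo)=36)
Step 8: insert 25 -> lo=[1, 9, 14, 25] hi=[36, 37, 44, 46] -> (len(lo)=4, len(hi)=4, max(lo)=25)

Answer: (1,0,46) (1,1,44) (2,1,44) (2,2,37) (3,2,37) (3,3,36) (4,3,36) (4,4,25)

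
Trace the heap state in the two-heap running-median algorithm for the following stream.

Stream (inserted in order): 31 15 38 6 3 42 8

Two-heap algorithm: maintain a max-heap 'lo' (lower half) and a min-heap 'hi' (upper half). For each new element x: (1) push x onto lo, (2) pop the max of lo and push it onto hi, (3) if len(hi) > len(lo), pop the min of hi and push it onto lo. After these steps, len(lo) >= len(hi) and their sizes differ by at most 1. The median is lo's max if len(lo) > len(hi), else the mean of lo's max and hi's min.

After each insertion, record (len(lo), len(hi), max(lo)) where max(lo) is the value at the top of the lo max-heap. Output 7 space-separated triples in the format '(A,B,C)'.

Step 1: insert 31 -> lo=[31] hi=[] -> (len(lo)=1, len(hi)=0, max(lo)=31)
Step 2: insert 15 -> lo=[15] hi=[31] -> (len(lo)=1, len(hi)=1, max(lo)=15)
Step 3: insert 38 -> lo=[15, 31] hi=[38] -> (len(lo)=2, len(hi)=1, max(lo)=31)
Step 4: insert 6 -> lo=[6, 15] hi=[31, 38] -> (len(lo)=2, len(hi)=2, max(lo)=15)
Step 5: insert 3 -> lo=[3, 6, 15] hi=[31, 38] -> (len(lo)=3, len(hi)=2, max(lo)=15)
Step 6: insert 42 -> lo=[3, 6, 15] hi=[31, 38, 42] -> (len(lo)=3, len(hi)=3, max(lo)=15)
Step 7: insert 8 -> lo=[3, 6, 8, 15] hi=[31, 38, 42] -> (len(lo)=4, len(hi)=3, max(lo)=15)

Answer: (1,0,31) (1,1,15) (2,1,31) (2,2,15) (3,2,15) (3,3,15) (4,3,15)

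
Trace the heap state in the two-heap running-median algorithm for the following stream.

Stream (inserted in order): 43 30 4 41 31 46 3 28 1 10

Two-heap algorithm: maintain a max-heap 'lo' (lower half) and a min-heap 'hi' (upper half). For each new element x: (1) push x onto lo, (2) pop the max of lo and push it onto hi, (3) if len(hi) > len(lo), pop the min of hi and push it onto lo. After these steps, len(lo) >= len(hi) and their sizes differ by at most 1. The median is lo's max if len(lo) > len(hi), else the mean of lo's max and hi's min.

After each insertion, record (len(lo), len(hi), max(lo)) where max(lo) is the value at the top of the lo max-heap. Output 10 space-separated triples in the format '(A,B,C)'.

Step 1: insert 43 -> lo=[43] hi=[] -> (len(lo)=1, len(hi)=0, max(lo)=43)
Step 2: insert 30 -> lo=[30] hi=[43] -> (len(lo)=1, len(hi)=1, max(lo)=30)
Step 3: insert 4 -> lo=[4, 30] hi=[43] -> (len(lo)=2, len(hi)=1, max(lo)=30)
Step 4: insert 41 -> lo=[4, 30] hi=[41, 43] -> (len(lo)=2, len(hi)=2, max(lo)=30)
Step 5: insert 31 -> lo=[4, 30, 31] hi=[41, 43] -> (len(lo)=3, len(hi)=2, max(lo)=31)
Step 6: insert 46 -> lo=[4, 30, 31] hi=[41, 43, 46] -> (len(lo)=3, len(hi)=3, max(lo)=31)
Step 7: insert 3 -> lo=[3, 4, 30, 31] hi=[41, 43, 46] -> (len(lo)=4, len(hi)=3, max(lo)=31)
Step 8: insert 28 -> lo=[3, 4, 28, 30] hi=[31, 41, 43, 46] -> (len(lo)=4, len(hi)=4, max(lo)=30)
Step 9: insert 1 -> lo=[1, 3, 4, 28, 30] hi=[31, 41, 43, 46] -> (len(lo)=5, len(hi)=4, max(lo)=30)
Step 10: insert 10 -> lo=[1, 3, 4, 10, 28] hi=[30, 31, 41, 43, 46] -> (len(lo)=5, len(hi)=5, max(lo)=28)

Answer: (1,0,43) (1,1,30) (2,1,30) (2,2,30) (3,2,31) (3,3,31) (4,3,31) (4,4,30) (5,4,30) (5,5,28)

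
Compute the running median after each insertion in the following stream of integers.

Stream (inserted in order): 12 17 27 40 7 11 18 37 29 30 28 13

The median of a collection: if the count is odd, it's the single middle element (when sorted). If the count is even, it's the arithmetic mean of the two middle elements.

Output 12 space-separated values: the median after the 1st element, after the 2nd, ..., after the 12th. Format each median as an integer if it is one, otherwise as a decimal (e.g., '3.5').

Answer: 12 14.5 17 22 17 14.5 17 17.5 18 22.5 27 22.5

Derivation:
Step 1: insert 12 -> lo=[12] (size 1, max 12) hi=[] (size 0) -> median=12
Step 2: insert 17 -> lo=[12] (size 1, max 12) hi=[17] (size 1, min 17) -> median=14.5
Step 3: insert 27 -> lo=[12, 17] (size 2, max 17) hi=[27] (size 1, min 27) -> median=17
Step 4: insert 40 -> lo=[12, 17] (size 2, max 17) hi=[27, 40] (size 2, min 27) -> median=22
Step 5: insert 7 -> lo=[7, 12, 17] (size 3, max 17) hi=[27, 40] (size 2, min 27) -> median=17
Step 6: insert 11 -> lo=[7, 11, 12] (size 3, max 12) hi=[17, 27, 40] (size 3, min 17) -> median=14.5
Step 7: insert 18 -> lo=[7, 11, 12, 17] (size 4, max 17) hi=[18, 27, 40] (size 3, min 18) -> median=17
Step 8: insert 37 -> lo=[7, 11, 12, 17] (size 4, max 17) hi=[18, 27, 37, 40] (size 4, min 18) -> median=17.5
Step 9: insert 29 -> lo=[7, 11, 12, 17, 18] (size 5, max 18) hi=[27, 29, 37, 40] (size 4, min 27) -> median=18
Step 10: insert 30 -> lo=[7, 11, 12, 17, 18] (size 5, max 18) hi=[27, 29, 30, 37, 40] (size 5, min 27) -> median=22.5
Step 11: insert 28 -> lo=[7, 11, 12, 17, 18, 27] (size 6, max 27) hi=[28, 29, 30, 37, 40] (size 5, min 28) -> median=27
Step 12: insert 13 -> lo=[7, 11, 12, 13, 17, 18] (size 6, max 18) hi=[27, 28, 29, 30, 37, 40] (size 6, min 27) -> median=22.5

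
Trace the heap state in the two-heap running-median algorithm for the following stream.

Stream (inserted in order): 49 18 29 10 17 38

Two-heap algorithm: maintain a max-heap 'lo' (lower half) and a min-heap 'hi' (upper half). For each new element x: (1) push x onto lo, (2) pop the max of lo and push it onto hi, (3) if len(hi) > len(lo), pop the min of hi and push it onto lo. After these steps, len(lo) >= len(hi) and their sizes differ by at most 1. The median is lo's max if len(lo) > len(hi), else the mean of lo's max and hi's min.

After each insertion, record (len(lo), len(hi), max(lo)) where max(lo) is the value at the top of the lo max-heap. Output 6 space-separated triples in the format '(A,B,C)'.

Step 1: insert 49 -> lo=[49] hi=[] -> (len(lo)=1, len(hi)=0, max(lo)=49)
Step 2: insert 18 -> lo=[18] hi=[49] -> (len(lo)=1, len(hi)=1, max(lo)=18)
Step 3: insert 29 -> lo=[18, 29] hi=[49] -> (len(lo)=2, len(hi)=1, max(lo)=29)
Step 4: insert 10 -> lo=[10, 18] hi=[29, 49] -> (len(lo)=2, len(hi)=2, max(lo)=18)
Step 5: insert 17 -> lo=[10, 17, 18] hi=[29, 49] -> (len(lo)=3, len(hi)=2, max(lo)=18)
Step 6: insert 38 -> lo=[10, 17, 18] hi=[29, 38, 49] -> (len(lo)=3, len(hi)=3, max(lo)=18)

Answer: (1,0,49) (1,1,18) (2,1,29) (2,2,18) (3,2,18) (3,3,18)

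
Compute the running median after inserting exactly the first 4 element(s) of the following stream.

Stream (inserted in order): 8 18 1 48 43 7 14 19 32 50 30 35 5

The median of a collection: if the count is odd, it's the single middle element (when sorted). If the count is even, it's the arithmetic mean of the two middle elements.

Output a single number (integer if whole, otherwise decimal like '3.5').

Answer: 13

Derivation:
Step 1: insert 8 -> lo=[8] (size 1, max 8) hi=[] (size 0) -> median=8
Step 2: insert 18 -> lo=[8] (size 1, max 8) hi=[18] (size 1, min 18) -> median=13
Step 3: insert 1 -> lo=[1, 8] (size 2, max 8) hi=[18] (size 1, min 18) -> median=8
Step 4: insert 48 -> lo=[1, 8] (size 2, max 8) hi=[18, 48] (size 2, min 18) -> median=13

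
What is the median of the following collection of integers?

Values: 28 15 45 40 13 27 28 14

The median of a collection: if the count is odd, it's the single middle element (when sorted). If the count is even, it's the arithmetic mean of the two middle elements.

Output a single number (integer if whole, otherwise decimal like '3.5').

Answer: 27.5

Derivation:
Step 1: insert 28 -> lo=[28] (size 1, max 28) hi=[] (size 0) -> median=28
Step 2: insert 15 -> lo=[15] (size 1, max 15) hi=[28] (size 1, min 28) -> median=21.5
Step 3: insert 45 -> lo=[15, 28] (size 2, max 28) hi=[45] (size 1, min 45) -> median=28
Step 4: insert 40 -> lo=[15, 28] (size 2, max 28) hi=[40, 45] (size 2, min 40) -> median=34
Step 5: insert 13 -> lo=[13, 15, 28] (size 3, max 28) hi=[40, 45] (size 2, min 40) -> median=28
Step 6: insert 27 -> lo=[13, 15, 27] (size 3, max 27) hi=[28, 40, 45] (size 3, min 28) -> median=27.5
Step 7: insert 28 -> lo=[13, 15, 27, 28] (size 4, max 28) hi=[28, 40, 45] (size 3, min 28) -> median=28
Step 8: insert 14 -> lo=[13, 14, 15, 27] (size 4, max 27) hi=[28, 28, 40, 45] (size 4, min 28) -> median=27.5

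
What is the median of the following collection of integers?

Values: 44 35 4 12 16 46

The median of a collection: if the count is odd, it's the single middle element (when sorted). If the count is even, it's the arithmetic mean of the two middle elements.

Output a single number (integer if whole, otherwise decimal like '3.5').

Step 1: insert 44 -> lo=[44] (size 1, max 44) hi=[] (size 0) -> median=44
Step 2: insert 35 -> lo=[35] (size 1, max 35) hi=[44] (size 1, min 44) -> median=39.5
Step 3: insert 4 -> lo=[4, 35] (size 2, max 35) hi=[44] (size 1, min 44) -> median=35
Step 4: insert 12 -> lo=[4, 12] (size 2, max 12) hi=[35, 44] (size 2, min 35) -> median=23.5
Step 5: insert 16 -> lo=[4, 12, 16] (size 3, max 16) hi=[35, 44] (size 2, min 35) -> median=16
Step 6: insert 46 -> lo=[4, 12, 16] (size 3, max 16) hi=[35, 44, 46] (size 3, min 35) -> median=25.5

Answer: 25.5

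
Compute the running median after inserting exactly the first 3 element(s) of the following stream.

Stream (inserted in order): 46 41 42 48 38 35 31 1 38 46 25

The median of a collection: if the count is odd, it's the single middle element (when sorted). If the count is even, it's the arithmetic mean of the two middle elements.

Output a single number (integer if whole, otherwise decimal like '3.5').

Step 1: insert 46 -> lo=[46] (size 1, max 46) hi=[] (size 0) -> median=46
Step 2: insert 41 -> lo=[41] (size 1, max 41) hi=[46] (size 1, min 46) -> median=43.5
Step 3: insert 42 -> lo=[41, 42] (size 2, max 42) hi=[46] (size 1, min 46) -> median=42

Answer: 42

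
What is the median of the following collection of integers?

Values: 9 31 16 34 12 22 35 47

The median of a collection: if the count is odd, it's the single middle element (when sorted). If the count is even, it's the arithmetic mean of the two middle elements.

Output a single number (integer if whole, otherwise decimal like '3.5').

Answer: 26.5

Derivation:
Step 1: insert 9 -> lo=[9] (size 1, max 9) hi=[] (size 0) -> median=9
Step 2: insert 31 -> lo=[9] (size 1, max 9) hi=[31] (size 1, min 31) -> median=20
Step 3: insert 16 -> lo=[9, 16] (size 2, max 16) hi=[31] (size 1, min 31) -> median=16
Step 4: insert 34 -> lo=[9, 16] (size 2, max 16) hi=[31, 34] (size 2, min 31) -> median=23.5
Step 5: insert 12 -> lo=[9, 12, 16] (size 3, max 16) hi=[31, 34] (size 2, min 31) -> median=16
Step 6: insert 22 -> lo=[9, 12, 16] (size 3, max 16) hi=[22, 31, 34] (size 3, min 22) -> median=19
Step 7: insert 35 -> lo=[9, 12, 16, 22] (size 4, max 22) hi=[31, 34, 35] (size 3, min 31) -> median=22
Step 8: insert 47 -> lo=[9, 12, 16, 22] (size 4, max 22) hi=[31, 34, 35, 47] (size 4, min 31) -> median=26.5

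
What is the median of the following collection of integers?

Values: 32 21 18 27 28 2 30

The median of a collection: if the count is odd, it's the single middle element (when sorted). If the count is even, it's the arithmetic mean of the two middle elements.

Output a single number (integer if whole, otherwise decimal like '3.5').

Step 1: insert 32 -> lo=[32] (size 1, max 32) hi=[] (size 0) -> median=32
Step 2: insert 21 -> lo=[21] (size 1, max 21) hi=[32] (size 1, min 32) -> median=26.5
Step 3: insert 18 -> lo=[18, 21] (size 2, max 21) hi=[32] (size 1, min 32) -> median=21
Step 4: insert 27 -> lo=[18, 21] (size 2, max 21) hi=[27, 32] (size 2, min 27) -> median=24
Step 5: insert 28 -> lo=[18, 21, 27] (size 3, max 27) hi=[28, 32] (size 2, min 28) -> median=27
Step 6: insert 2 -> lo=[2, 18, 21] (size 3, max 21) hi=[27, 28, 32] (size 3, min 27) -> median=24
Step 7: insert 30 -> lo=[2, 18, 21, 27] (size 4, max 27) hi=[28, 30, 32] (size 3, min 28) -> median=27

Answer: 27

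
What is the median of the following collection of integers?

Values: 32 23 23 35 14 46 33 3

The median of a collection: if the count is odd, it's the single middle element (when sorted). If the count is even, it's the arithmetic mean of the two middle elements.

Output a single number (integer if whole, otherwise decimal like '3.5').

Answer: 27.5

Derivation:
Step 1: insert 32 -> lo=[32] (size 1, max 32) hi=[] (size 0) -> median=32
Step 2: insert 23 -> lo=[23] (size 1, max 23) hi=[32] (size 1, min 32) -> median=27.5
Step 3: insert 23 -> lo=[23, 23] (size 2, max 23) hi=[32] (size 1, min 32) -> median=23
Step 4: insert 35 -> lo=[23, 23] (size 2, max 23) hi=[32, 35] (size 2, min 32) -> median=27.5
Step 5: insert 14 -> lo=[14, 23, 23] (size 3, max 23) hi=[32, 35] (size 2, min 32) -> median=23
Step 6: insert 46 -> lo=[14, 23, 23] (size 3, max 23) hi=[32, 35, 46] (size 3, min 32) -> median=27.5
Step 7: insert 33 -> lo=[14, 23, 23, 32] (size 4, max 32) hi=[33, 35, 46] (size 3, min 33) -> median=32
Step 8: insert 3 -> lo=[3, 14, 23, 23] (size 4, max 23) hi=[32, 33, 35, 46] (size 4, min 32) -> median=27.5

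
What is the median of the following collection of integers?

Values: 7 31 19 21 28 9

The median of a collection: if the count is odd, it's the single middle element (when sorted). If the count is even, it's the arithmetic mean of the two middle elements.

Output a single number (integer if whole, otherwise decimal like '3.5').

Step 1: insert 7 -> lo=[7] (size 1, max 7) hi=[] (size 0) -> median=7
Step 2: insert 31 -> lo=[7] (size 1, max 7) hi=[31] (size 1, min 31) -> median=19
Step 3: insert 19 -> lo=[7, 19] (size 2, max 19) hi=[31] (size 1, min 31) -> median=19
Step 4: insert 21 -> lo=[7, 19] (size 2, max 19) hi=[21, 31] (size 2, min 21) -> median=20
Step 5: insert 28 -> lo=[7, 19, 21] (size 3, max 21) hi=[28, 31] (size 2, min 28) -> median=21
Step 6: insert 9 -> lo=[7, 9, 19] (size 3, max 19) hi=[21, 28, 31] (size 3, min 21) -> median=20

Answer: 20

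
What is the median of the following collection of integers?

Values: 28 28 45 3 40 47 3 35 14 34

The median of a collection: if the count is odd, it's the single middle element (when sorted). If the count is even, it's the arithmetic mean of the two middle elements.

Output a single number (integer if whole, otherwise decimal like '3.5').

Answer: 31

Derivation:
Step 1: insert 28 -> lo=[28] (size 1, max 28) hi=[] (size 0) -> median=28
Step 2: insert 28 -> lo=[28] (size 1, max 28) hi=[28] (size 1, min 28) -> median=28
Step 3: insert 45 -> lo=[28, 28] (size 2, max 28) hi=[45] (size 1, min 45) -> median=28
Step 4: insert 3 -> lo=[3, 28] (size 2, max 28) hi=[28, 45] (size 2, min 28) -> median=28
Step 5: insert 40 -> lo=[3, 28, 28] (size 3, max 28) hi=[40, 45] (size 2, min 40) -> median=28
Step 6: insert 47 -> lo=[3, 28, 28] (size 3, max 28) hi=[40, 45, 47] (size 3, min 40) -> median=34
Step 7: insert 3 -> lo=[3, 3, 28, 28] (size 4, max 28) hi=[40, 45, 47] (size 3, min 40) -> median=28
Step 8: insert 35 -> lo=[3, 3, 28, 28] (size 4, max 28) hi=[35, 40, 45, 47] (size 4, min 35) -> median=31.5
Step 9: insert 14 -> lo=[3, 3, 14, 28, 28] (size 5, max 28) hi=[35, 40, 45, 47] (size 4, min 35) -> median=28
Step 10: insert 34 -> lo=[3, 3, 14, 28, 28] (size 5, max 28) hi=[34, 35, 40, 45, 47] (size 5, min 34) -> median=31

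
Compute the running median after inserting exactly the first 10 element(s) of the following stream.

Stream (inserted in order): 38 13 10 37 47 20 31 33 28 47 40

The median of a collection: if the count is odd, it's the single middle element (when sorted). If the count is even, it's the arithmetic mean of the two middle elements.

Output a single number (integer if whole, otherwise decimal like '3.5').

Answer: 32

Derivation:
Step 1: insert 38 -> lo=[38] (size 1, max 38) hi=[] (size 0) -> median=38
Step 2: insert 13 -> lo=[13] (size 1, max 13) hi=[38] (size 1, min 38) -> median=25.5
Step 3: insert 10 -> lo=[10, 13] (size 2, max 13) hi=[38] (size 1, min 38) -> median=13
Step 4: insert 37 -> lo=[10, 13] (size 2, max 13) hi=[37, 38] (size 2, min 37) -> median=25
Step 5: insert 47 -> lo=[10, 13, 37] (size 3, max 37) hi=[38, 47] (size 2, min 38) -> median=37
Step 6: insert 20 -> lo=[10, 13, 20] (size 3, max 20) hi=[37, 38, 47] (size 3, min 37) -> median=28.5
Step 7: insert 31 -> lo=[10, 13, 20, 31] (size 4, max 31) hi=[37, 38, 47] (size 3, min 37) -> median=31
Step 8: insert 33 -> lo=[10, 13, 20, 31] (size 4, max 31) hi=[33, 37, 38, 47] (size 4, min 33) -> median=32
Step 9: insert 28 -> lo=[10, 13, 20, 28, 31] (size 5, max 31) hi=[33, 37, 38, 47] (size 4, min 33) -> median=31
Step 10: insert 47 -> lo=[10, 13, 20, 28, 31] (size 5, max 31) hi=[33, 37, 38, 47, 47] (size 5, min 33) -> median=32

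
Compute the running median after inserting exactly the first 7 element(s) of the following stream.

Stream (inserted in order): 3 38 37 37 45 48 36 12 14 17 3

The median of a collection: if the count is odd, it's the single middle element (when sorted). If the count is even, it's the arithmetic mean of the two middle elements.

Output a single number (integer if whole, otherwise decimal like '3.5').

Step 1: insert 3 -> lo=[3] (size 1, max 3) hi=[] (size 0) -> median=3
Step 2: insert 38 -> lo=[3] (size 1, max 3) hi=[38] (size 1, min 38) -> median=20.5
Step 3: insert 37 -> lo=[3, 37] (size 2, max 37) hi=[38] (size 1, min 38) -> median=37
Step 4: insert 37 -> lo=[3, 37] (size 2, max 37) hi=[37, 38] (size 2, min 37) -> median=37
Step 5: insert 45 -> lo=[3, 37, 37] (size 3, max 37) hi=[38, 45] (size 2, min 38) -> median=37
Step 6: insert 48 -> lo=[3, 37, 37] (size 3, max 37) hi=[38, 45, 48] (size 3, min 38) -> median=37.5
Step 7: insert 36 -> lo=[3, 36, 37, 37] (size 4, max 37) hi=[38, 45, 48] (size 3, min 38) -> median=37

Answer: 37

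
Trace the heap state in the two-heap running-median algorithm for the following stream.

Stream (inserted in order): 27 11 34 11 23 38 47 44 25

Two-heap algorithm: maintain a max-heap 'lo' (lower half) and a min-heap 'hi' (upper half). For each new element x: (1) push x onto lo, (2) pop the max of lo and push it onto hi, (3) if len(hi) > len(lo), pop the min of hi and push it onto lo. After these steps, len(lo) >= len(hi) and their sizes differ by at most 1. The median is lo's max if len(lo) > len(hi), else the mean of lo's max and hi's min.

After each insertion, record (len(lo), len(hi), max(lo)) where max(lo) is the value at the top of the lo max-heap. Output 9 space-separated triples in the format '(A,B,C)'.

Step 1: insert 27 -> lo=[27] hi=[] -> (len(lo)=1, len(hi)=0, max(lo)=27)
Step 2: insert 11 -> lo=[11] hi=[27] -> (len(lo)=1, len(hi)=1, max(lo)=11)
Step 3: insert 34 -> lo=[11, 27] hi=[34] -> (len(lo)=2, len(hi)=1, max(lo)=27)
Step 4: insert 11 -> lo=[11, 11] hi=[27, 34] -> (len(lo)=2, len(hi)=2, max(lo)=11)
Step 5: insert 23 -> lo=[11, 11, 23] hi=[27, 34] -> (len(lo)=3, len(hi)=2, max(lo)=23)
Step 6: insert 38 -> lo=[11, 11, 23] hi=[27, 34, 38] -> (len(lo)=3, len(hi)=3, max(lo)=23)
Step 7: insert 47 -> lo=[11, 11, 23, 27] hi=[34, 38, 47] -> (len(lo)=4, len(hi)=3, max(lo)=27)
Step 8: insert 44 -> lo=[11, 11, 23, 27] hi=[34, 38, 44, 47] -> (len(lo)=4, len(hi)=4, max(lo)=27)
Step 9: insert 25 -> lo=[11, 11, 23, 25, 27] hi=[34, 38, 44, 47] -> (len(lo)=5, len(hi)=4, max(lo)=27)

Answer: (1,0,27) (1,1,11) (2,1,27) (2,2,11) (3,2,23) (3,3,23) (4,3,27) (4,4,27) (5,4,27)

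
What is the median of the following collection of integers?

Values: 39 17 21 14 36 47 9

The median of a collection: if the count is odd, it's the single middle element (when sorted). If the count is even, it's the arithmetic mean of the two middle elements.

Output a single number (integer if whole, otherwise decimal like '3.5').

Answer: 21

Derivation:
Step 1: insert 39 -> lo=[39] (size 1, max 39) hi=[] (size 0) -> median=39
Step 2: insert 17 -> lo=[17] (size 1, max 17) hi=[39] (size 1, min 39) -> median=28
Step 3: insert 21 -> lo=[17, 21] (size 2, max 21) hi=[39] (size 1, min 39) -> median=21
Step 4: insert 14 -> lo=[14, 17] (size 2, max 17) hi=[21, 39] (size 2, min 21) -> median=19
Step 5: insert 36 -> lo=[14, 17, 21] (size 3, max 21) hi=[36, 39] (size 2, min 36) -> median=21
Step 6: insert 47 -> lo=[14, 17, 21] (size 3, max 21) hi=[36, 39, 47] (size 3, min 36) -> median=28.5
Step 7: insert 9 -> lo=[9, 14, 17, 21] (size 4, max 21) hi=[36, 39, 47] (size 3, min 36) -> median=21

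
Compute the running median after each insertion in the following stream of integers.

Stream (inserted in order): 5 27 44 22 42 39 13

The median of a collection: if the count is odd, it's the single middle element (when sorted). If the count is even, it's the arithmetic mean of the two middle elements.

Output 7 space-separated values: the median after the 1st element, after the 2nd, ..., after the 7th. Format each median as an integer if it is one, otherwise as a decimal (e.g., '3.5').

Answer: 5 16 27 24.5 27 33 27

Derivation:
Step 1: insert 5 -> lo=[5] (size 1, max 5) hi=[] (size 0) -> median=5
Step 2: insert 27 -> lo=[5] (size 1, max 5) hi=[27] (size 1, min 27) -> median=16
Step 3: insert 44 -> lo=[5, 27] (size 2, max 27) hi=[44] (size 1, min 44) -> median=27
Step 4: insert 22 -> lo=[5, 22] (size 2, max 22) hi=[27, 44] (size 2, min 27) -> median=24.5
Step 5: insert 42 -> lo=[5, 22, 27] (size 3, max 27) hi=[42, 44] (size 2, min 42) -> median=27
Step 6: insert 39 -> lo=[5, 22, 27] (size 3, max 27) hi=[39, 42, 44] (size 3, min 39) -> median=33
Step 7: insert 13 -> lo=[5, 13, 22, 27] (size 4, max 27) hi=[39, 42, 44] (size 3, min 39) -> median=27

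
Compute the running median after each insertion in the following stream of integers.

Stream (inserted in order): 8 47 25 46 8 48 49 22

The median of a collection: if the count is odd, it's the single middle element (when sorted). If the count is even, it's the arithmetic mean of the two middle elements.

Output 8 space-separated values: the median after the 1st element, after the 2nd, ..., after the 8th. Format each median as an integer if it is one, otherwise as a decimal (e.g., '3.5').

Step 1: insert 8 -> lo=[8] (size 1, max 8) hi=[] (size 0) -> median=8
Step 2: insert 47 -> lo=[8] (size 1, max 8) hi=[47] (size 1, min 47) -> median=27.5
Step 3: insert 25 -> lo=[8, 25] (size 2, max 25) hi=[47] (size 1, min 47) -> median=25
Step 4: insert 46 -> lo=[8, 25] (size 2, max 25) hi=[46, 47] (size 2, min 46) -> median=35.5
Step 5: insert 8 -> lo=[8, 8, 25] (size 3, max 25) hi=[46, 47] (size 2, min 46) -> median=25
Step 6: insert 48 -> lo=[8, 8, 25] (size 3, max 25) hi=[46, 47, 48] (size 3, min 46) -> median=35.5
Step 7: insert 49 -> lo=[8, 8, 25, 46] (size 4, max 46) hi=[47, 48, 49] (size 3, min 47) -> median=46
Step 8: insert 22 -> lo=[8, 8, 22, 25] (size 4, max 25) hi=[46, 47, 48, 49] (size 4, min 46) -> median=35.5

Answer: 8 27.5 25 35.5 25 35.5 46 35.5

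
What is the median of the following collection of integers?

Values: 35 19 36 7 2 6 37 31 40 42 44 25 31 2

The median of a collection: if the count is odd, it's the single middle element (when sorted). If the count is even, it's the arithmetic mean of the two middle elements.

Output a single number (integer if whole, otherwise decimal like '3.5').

Answer: 31

Derivation:
Step 1: insert 35 -> lo=[35] (size 1, max 35) hi=[] (size 0) -> median=35
Step 2: insert 19 -> lo=[19] (size 1, max 19) hi=[35] (size 1, min 35) -> median=27
Step 3: insert 36 -> lo=[19, 35] (size 2, max 35) hi=[36] (size 1, min 36) -> median=35
Step 4: insert 7 -> lo=[7, 19] (size 2, max 19) hi=[35, 36] (size 2, min 35) -> median=27
Step 5: insert 2 -> lo=[2, 7, 19] (size 3, max 19) hi=[35, 36] (size 2, min 35) -> median=19
Step 6: insert 6 -> lo=[2, 6, 7] (size 3, max 7) hi=[19, 35, 36] (size 3, min 19) -> median=13
Step 7: insert 37 -> lo=[2, 6, 7, 19] (size 4, max 19) hi=[35, 36, 37] (size 3, min 35) -> median=19
Step 8: insert 31 -> lo=[2, 6, 7, 19] (size 4, max 19) hi=[31, 35, 36, 37] (size 4, min 31) -> median=25
Step 9: insert 40 -> lo=[2, 6, 7, 19, 31] (size 5, max 31) hi=[35, 36, 37, 40] (size 4, min 35) -> median=31
Step 10: insert 42 -> lo=[2, 6, 7, 19, 31] (size 5, max 31) hi=[35, 36, 37, 40, 42] (size 5, min 35) -> median=33
Step 11: insert 44 -> lo=[2, 6, 7, 19, 31, 35] (size 6, max 35) hi=[36, 37, 40, 42, 44] (size 5, min 36) -> median=35
Step 12: insert 25 -> lo=[2, 6, 7, 19, 25, 31] (size 6, max 31) hi=[35, 36, 37, 40, 42, 44] (size 6, min 35) -> median=33
Step 13: insert 31 -> lo=[2, 6, 7, 19, 25, 31, 31] (size 7, max 31) hi=[35, 36, 37, 40, 42, 44] (size 6, min 35) -> median=31
Step 14: insert 2 -> lo=[2, 2, 6, 7, 19, 25, 31] (size 7, max 31) hi=[31, 35, 36, 37, 40, 42, 44] (size 7, min 31) -> median=31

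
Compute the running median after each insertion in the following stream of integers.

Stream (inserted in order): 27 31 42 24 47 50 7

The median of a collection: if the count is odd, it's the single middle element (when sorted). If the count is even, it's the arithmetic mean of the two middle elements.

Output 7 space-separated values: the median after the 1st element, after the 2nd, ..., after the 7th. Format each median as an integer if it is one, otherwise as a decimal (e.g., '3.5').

Step 1: insert 27 -> lo=[27] (size 1, max 27) hi=[] (size 0) -> median=27
Step 2: insert 31 -> lo=[27] (size 1, max 27) hi=[31] (size 1, min 31) -> median=29
Step 3: insert 42 -> lo=[27, 31] (size 2, max 31) hi=[42] (size 1, min 42) -> median=31
Step 4: insert 24 -> lo=[24, 27] (size 2, max 27) hi=[31, 42] (size 2, min 31) -> median=29
Step 5: insert 47 -> lo=[24, 27, 31] (size 3, max 31) hi=[42, 47] (size 2, min 42) -> median=31
Step 6: insert 50 -> lo=[24, 27, 31] (size 3, max 31) hi=[42, 47, 50] (size 3, min 42) -> median=36.5
Step 7: insert 7 -> lo=[7, 24, 27, 31] (size 4, max 31) hi=[42, 47, 50] (size 3, min 42) -> median=31

Answer: 27 29 31 29 31 36.5 31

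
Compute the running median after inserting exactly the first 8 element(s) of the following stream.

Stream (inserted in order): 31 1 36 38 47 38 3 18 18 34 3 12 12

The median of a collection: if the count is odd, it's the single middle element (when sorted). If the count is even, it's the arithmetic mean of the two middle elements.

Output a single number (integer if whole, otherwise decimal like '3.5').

Step 1: insert 31 -> lo=[31] (size 1, max 31) hi=[] (size 0) -> median=31
Step 2: insert 1 -> lo=[1] (size 1, max 1) hi=[31] (size 1, min 31) -> median=16
Step 3: insert 36 -> lo=[1, 31] (size 2, max 31) hi=[36] (size 1, min 36) -> median=31
Step 4: insert 38 -> lo=[1, 31] (size 2, max 31) hi=[36, 38] (size 2, min 36) -> median=33.5
Step 5: insert 47 -> lo=[1, 31, 36] (size 3, max 36) hi=[38, 47] (size 2, min 38) -> median=36
Step 6: insert 38 -> lo=[1, 31, 36] (size 3, max 36) hi=[38, 38, 47] (size 3, min 38) -> median=37
Step 7: insert 3 -> lo=[1, 3, 31, 36] (size 4, max 36) hi=[38, 38, 47] (size 3, min 38) -> median=36
Step 8: insert 18 -> lo=[1, 3, 18, 31] (size 4, max 31) hi=[36, 38, 38, 47] (size 4, min 36) -> median=33.5

Answer: 33.5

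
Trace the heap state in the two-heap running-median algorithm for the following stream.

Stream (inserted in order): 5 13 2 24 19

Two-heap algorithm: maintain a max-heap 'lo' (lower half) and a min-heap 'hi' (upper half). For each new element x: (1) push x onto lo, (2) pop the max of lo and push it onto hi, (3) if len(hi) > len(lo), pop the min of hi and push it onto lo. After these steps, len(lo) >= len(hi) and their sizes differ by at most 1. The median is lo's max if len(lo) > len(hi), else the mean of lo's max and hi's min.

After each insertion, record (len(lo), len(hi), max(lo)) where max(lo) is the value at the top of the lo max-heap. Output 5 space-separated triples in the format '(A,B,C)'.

Answer: (1,0,5) (1,1,5) (2,1,5) (2,2,5) (3,2,13)

Derivation:
Step 1: insert 5 -> lo=[5] hi=[] -> (len(lo)=1, len(hi)=0, max(lo)=5)
Step 2: insert 13 -> lo=[5] hi=[13] -> (len(lo)=1, len(hi)=1, max(lo)=5)
Step 3: insert 2 -> lo=[2, 5] hi=[13] -> (len(lo)=2, len(hi)=1, max(lo)=5)
Step 4: insert 24 -> lo=[2, 5] hi=[13, 24] -> (len(lo)=2, len(hi)=2, max(lo)=5)
Step 5: insert 19 -> lo=[2, 5, 13] hi=[19, 24] -> (len(lo)=3, len(hi)=2, max(lo)=13)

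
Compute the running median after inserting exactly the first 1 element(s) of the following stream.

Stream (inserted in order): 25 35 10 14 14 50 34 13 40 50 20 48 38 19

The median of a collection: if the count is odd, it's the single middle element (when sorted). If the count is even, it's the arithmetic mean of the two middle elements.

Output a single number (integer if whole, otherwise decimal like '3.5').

Step 1: insert 25 -> lo=[25] (size 1, max 25) hi=[] (size 0) -> median=25

Answer: 25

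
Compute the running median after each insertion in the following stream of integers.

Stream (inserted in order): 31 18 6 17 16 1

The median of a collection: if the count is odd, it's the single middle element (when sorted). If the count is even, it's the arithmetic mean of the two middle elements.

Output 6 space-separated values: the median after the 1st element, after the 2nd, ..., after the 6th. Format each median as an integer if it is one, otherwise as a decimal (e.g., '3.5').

Answer: 31 24.5 18 17.5 17 16.5

Derivation:
Step 1: insert 31 -> lo=[31] (size 1, max 31) hi=[] (size 0) -> median=31
Step 2: insert 18 -> lo=[18] (size 1, max 18) hi=[31] (size 1, min 31) -> median=24.5
Step 3: insert 6 -> lo=[6, 18] (size 2, max 18) hi=[31] (size 1, min 31) -> median=18
Step 4: insert 17 -> lo=[6, 17] (size 2, max 17) hi=[18, 31] (size 2, min 18) -> median=17.5
Step 5: insert 16 -> lo=[6, 16, 17] (size 3, max 17) hi=[18, 31] (size 2, min 18) -> median=17
Step 6: insert 1 -> lo=[1, 6, 16] (size 3, max 16) hi=[17, 18, 31] (size 3, min 17) -> median=16.5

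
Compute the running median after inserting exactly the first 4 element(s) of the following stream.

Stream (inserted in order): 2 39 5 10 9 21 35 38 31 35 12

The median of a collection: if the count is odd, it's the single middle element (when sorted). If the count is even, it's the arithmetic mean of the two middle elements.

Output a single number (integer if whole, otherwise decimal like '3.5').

Step 1: insert 2 -> lo=[2] (size 1, max 2) hi=[] (size 0) -> median=2
Step 2: insert 39 -> lo=[2] (size 1, max 2) hi=[39] (size 1, min 39) -> median=20.5
Step 3: insert 5 -> lo=[2, 5] (size 2, max 5) hi=[39] (size 1, min 39) -> median=5
Step 4: insert 10 -> lo=[2, 5] (size 2, max 5) hi=[10, 39] (size 2, min 10) -> median=7.5

Answer: 7.5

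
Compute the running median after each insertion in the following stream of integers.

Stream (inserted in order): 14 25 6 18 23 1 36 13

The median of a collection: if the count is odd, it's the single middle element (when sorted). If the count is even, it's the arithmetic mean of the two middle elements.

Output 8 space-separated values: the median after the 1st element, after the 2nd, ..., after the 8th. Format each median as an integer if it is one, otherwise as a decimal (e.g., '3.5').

Answer: 14 19.5 14 16 18 16 18 16

Derivation:
Step 1: insert 14 -> lo=[14] (size 1, max 14) hi=[] (size 0) -> median=14
Step 2: insert 25 -> lo=[14] (size 1, max 14) hi=[25] (size 1, min 25) -> median=19.5
Step 3: insert 6 -> lo=[6, 14] (size 2, max 14) hi=[25] (size 1, min 25) -> median=14
Step 4: insert 18 -> lo=[6, 14] (size 2, max 14) hi=[18, 25] (size 2, min 18) -> median=16
Step 5: insert 23 -> lo=[6, 14, 18] (size 3, max 18) hi=[23, 25] (size 2, min 23) -> median=18
Step 6: insert 1 -> lo=[1, 6, 14] (size 3, max 14) hi=[18, 23, 25] (size 3, min 18) -> median=16
Step 7: insert 36 -> lo=[1, 6, 14, 18] (size 4, max 18) hi=[23, 25, 36] (size 3, min 23) -> median=18
Step 8: insert 13 -> lo=[1, 6, 13, 14] (size 4, max 14) hi=[18, 23, 25, 36] (size 4, min 18) -> median=16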